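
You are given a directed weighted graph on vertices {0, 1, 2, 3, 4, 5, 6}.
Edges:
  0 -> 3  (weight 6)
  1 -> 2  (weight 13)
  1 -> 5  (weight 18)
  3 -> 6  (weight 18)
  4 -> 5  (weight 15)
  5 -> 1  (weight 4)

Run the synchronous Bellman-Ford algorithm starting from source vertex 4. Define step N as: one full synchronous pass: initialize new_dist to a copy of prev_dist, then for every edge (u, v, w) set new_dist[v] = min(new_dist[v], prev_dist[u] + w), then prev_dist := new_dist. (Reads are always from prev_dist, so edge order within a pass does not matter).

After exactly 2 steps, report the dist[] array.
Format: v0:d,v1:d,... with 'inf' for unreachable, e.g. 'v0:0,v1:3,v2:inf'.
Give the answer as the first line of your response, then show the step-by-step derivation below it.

v0:inf,v1:19,v2:inf,v3:inf,v4:0,v5:15,v6:inf

step 1: dist = v0:inf,v1:inf,v2:inf,v3:inf,v4:0,v5:15,v6:inf
step 2: dist = v0:inf,v1:19,v2:inf,v3:inf,v4:0,v5:15,v6:inf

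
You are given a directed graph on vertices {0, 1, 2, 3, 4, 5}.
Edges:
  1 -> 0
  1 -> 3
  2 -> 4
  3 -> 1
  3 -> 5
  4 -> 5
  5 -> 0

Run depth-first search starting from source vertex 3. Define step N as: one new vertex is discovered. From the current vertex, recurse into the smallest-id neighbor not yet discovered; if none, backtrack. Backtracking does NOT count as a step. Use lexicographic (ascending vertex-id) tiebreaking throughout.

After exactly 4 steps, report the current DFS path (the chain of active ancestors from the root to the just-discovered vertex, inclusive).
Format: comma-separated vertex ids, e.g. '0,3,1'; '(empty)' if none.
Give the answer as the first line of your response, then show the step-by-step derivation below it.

3,5

step 1: discover 3; path=3; order=3
step 2: discover 1; path=3>1; order=3,1
step 3: discover 0; path=3>1>0; order=3,1,0
step 4: discover 5; path=3>5; order=3,1,0,5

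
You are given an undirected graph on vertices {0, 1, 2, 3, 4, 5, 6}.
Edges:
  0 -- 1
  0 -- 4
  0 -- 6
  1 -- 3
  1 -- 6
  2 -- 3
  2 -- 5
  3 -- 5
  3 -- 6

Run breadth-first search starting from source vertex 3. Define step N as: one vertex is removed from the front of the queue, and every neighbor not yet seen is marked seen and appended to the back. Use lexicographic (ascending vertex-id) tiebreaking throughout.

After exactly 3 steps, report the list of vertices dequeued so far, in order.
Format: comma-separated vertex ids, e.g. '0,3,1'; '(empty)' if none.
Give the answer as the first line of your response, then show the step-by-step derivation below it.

3,1,2

step 1: dequeue 3; queue=[1,2,5,6]; order=3
step 2: dequeue 1; queue=[2,5,6,0]; order=3,1
step 3: dequeue 2; queue=[5,6,0]; order=3,1,2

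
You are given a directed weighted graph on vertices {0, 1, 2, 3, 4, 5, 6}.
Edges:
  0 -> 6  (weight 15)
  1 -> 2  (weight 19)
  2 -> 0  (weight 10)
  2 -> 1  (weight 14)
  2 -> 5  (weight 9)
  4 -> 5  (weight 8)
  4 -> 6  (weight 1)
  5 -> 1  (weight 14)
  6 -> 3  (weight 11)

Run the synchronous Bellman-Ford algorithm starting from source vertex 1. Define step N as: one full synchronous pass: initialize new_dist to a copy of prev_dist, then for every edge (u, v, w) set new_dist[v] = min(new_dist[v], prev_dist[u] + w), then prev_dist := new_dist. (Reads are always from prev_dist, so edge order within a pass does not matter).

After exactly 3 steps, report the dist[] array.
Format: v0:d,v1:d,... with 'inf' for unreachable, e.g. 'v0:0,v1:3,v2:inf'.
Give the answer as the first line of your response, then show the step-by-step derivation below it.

v0:29,v1:0,v2:19,v3:inf,v4:inf,v5:28,v6:44

step 1: dist = v0:inf,v1:0,v2:19,v3:inf,v4:inf,v5:inf,v6:inf
step 2: dist = v0:29,v1:0,v2:19,v3:inf,v4:inf,v5:28,v6:inf
step 3: dist = v0:29,v1:0,v2:19,v3:inf,v4:inf,v5:28,v6:44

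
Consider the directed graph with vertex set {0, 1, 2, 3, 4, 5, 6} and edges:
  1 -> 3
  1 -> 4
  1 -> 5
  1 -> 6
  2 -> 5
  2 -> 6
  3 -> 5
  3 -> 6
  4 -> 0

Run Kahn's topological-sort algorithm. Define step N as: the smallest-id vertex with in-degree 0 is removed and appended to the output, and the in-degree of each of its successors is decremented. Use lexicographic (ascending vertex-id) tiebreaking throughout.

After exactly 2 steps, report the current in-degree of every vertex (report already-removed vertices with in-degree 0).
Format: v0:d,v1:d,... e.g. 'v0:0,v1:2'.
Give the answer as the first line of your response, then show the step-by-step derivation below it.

v0:1,v1:0,v2:0,v3:0,v4:0,v5:1,v6:1

step 1: output 1; order=[1]; indeg=(1,0,0,0,0,2,2)
step 2: output 2; order=[1,2]; indeg=(1,0,0,0,0,1,1)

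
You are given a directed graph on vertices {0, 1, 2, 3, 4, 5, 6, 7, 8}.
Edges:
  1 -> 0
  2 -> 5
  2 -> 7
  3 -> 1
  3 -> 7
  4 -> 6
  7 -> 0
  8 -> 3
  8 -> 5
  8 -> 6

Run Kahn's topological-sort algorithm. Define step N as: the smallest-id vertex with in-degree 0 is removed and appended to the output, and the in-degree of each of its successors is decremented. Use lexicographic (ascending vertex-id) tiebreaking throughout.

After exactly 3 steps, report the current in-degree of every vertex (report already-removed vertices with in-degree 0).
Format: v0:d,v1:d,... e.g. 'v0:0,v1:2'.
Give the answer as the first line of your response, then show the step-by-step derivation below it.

v0:2,v1:1,v2:0,v3:0,v4:0,v5:0,v6:0,v7:1,v8:0

step 1: output 2; order=[2]; indeg=(2,1,0,1,0,1,2,1,0)
step 2: output 4; order=[2,4]; indeg=(2,1,0,1,0,1,1,1,0)
step 3: output 8; order=[2,4,8]; indeg=(2,1,0,0,0,0,0,1,0)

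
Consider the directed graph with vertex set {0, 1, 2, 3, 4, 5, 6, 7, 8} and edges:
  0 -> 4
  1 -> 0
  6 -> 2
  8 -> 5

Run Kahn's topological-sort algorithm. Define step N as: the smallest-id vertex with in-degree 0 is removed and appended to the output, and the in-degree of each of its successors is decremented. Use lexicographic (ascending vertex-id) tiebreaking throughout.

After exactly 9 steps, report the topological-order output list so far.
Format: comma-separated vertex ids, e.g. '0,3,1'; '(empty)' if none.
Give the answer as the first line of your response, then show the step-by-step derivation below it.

1,0,3,4,6,2,7,8,5

step 1: output 1; order=[1]; indeg=(0,0,1,0,1,1,0,0,0)
step 2: output 0; order=[1,0]; indeg=(0,0,1,0,0,1,0,0,0)
step 3: output 3; order=[1,0,3]; indeg=(0,0,1,0,0,1,0,0,0)
step 4: output 4; order=[1,0,3,4]; indeg=(0,0,1,0,0,1,0,0,0)
step 5: output 6; order=[1,0,3,4,6]; indeg=(0,0,0,0,0,1,0,0,0)
step 6: output 2; order=[1,0,3,4,6,2]; indeg=(0,0,0,0,0,1,0,0,0)
step 7: output 7; order=[1,0,3,4,6,2,7]; indeg=(0,0,0,0,0,1,0,0,0)
step 8: output 8; order=[1,0,3,4,6,2,7,8]; indeg=(0,0,0,0,0,0,0,0,0)
step 9: output 5; order=[1,0,3,4,6,2,7,8,5]; indeg=(0,0,0,0,0,0,0,0,0)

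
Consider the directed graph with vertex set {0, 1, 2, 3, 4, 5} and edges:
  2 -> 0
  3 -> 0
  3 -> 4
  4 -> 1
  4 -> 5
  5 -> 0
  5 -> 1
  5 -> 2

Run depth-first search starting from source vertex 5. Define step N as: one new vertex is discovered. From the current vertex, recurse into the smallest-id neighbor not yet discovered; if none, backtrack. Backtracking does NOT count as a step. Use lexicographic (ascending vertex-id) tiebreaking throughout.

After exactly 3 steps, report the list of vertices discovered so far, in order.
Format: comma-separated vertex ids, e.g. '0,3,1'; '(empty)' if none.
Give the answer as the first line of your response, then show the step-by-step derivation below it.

5,0,1

step 1: discover 5; path=5; order=5
step 2: discover 0; path=5>0; order=5,0
step 3: discover 1; path=5>1; order=5,0,1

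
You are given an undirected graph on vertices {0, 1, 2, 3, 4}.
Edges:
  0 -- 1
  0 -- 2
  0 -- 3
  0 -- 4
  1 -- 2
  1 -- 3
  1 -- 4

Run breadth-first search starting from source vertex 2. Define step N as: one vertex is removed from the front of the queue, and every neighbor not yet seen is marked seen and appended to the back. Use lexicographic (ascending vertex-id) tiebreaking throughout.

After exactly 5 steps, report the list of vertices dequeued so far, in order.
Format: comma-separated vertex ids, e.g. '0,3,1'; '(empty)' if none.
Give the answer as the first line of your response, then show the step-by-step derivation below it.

2,0,1,3,4

step 1: dequeue 2; queue=[0,1]; order=2
step 2: dequeue 0; queue=[1,3,4]; order=2,0
step 3: dequeue 1; queue=[3,4]; order=2,0,1
step 4: dequeue 3; queue=[4]; order=2,0,1,3
step 5: dequeue 4; queue=[(empty)]; order=2,0,1,3,4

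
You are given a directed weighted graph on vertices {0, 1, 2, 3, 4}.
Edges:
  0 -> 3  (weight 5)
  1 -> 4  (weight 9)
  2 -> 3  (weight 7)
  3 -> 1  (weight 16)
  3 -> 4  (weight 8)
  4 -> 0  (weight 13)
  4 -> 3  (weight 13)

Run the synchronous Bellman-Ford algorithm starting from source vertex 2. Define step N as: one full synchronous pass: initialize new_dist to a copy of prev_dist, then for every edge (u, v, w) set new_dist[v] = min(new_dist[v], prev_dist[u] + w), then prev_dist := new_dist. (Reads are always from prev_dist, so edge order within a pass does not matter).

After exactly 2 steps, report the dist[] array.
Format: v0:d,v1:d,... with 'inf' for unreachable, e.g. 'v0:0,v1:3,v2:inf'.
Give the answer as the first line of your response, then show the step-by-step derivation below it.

v0:inf,v1:23,v2:0,v3:7,v4:15

step 1: dist = v0:inf,v1:inf,v2:0,v3:7,v4:inf
step 2: dist = v0:inf,v1:23,v2:0,v3:7,v4:15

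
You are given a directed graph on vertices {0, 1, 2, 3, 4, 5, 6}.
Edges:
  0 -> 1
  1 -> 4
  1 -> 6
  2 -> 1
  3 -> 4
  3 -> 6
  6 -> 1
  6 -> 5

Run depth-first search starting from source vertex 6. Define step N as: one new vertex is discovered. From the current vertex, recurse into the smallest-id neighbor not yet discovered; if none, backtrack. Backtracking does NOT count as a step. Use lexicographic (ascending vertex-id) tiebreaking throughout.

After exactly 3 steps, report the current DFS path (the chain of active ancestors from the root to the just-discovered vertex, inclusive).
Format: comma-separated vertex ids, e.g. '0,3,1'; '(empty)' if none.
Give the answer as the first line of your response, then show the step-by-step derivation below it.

6,1,4

step 1: discover 6; path=6; order=6
step 2: discover 1; path=6>1; order=6,1
step 3: discover 4; path=6>1>4; order=6,1,4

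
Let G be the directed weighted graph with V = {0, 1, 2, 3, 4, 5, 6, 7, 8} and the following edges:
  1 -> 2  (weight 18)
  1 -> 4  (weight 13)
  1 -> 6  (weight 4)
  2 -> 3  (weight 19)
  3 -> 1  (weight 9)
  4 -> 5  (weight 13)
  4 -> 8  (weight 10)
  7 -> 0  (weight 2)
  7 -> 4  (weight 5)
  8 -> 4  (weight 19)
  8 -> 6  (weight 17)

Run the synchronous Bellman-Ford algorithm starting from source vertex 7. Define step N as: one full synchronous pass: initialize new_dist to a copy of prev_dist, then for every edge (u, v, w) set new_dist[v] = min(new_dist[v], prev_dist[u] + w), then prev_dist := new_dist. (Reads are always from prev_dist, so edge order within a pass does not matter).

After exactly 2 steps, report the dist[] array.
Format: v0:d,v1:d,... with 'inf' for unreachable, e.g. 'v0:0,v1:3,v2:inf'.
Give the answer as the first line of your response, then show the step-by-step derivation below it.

v0:2,v1:inf,v2:inf,v3:inf,v4:5,v5:18,v6:inf,v7:0,v8:15

step 1: dist = v0:2,v1:inf,v2:inf,v3:inf,v4:5,v5:inf,v6:inf,v7:0,v8:inf
step 2: dist = v0:2,v1:inf,v2:inf,v3:inf,v4:5,v5:18,v6:inf,v7:0,v8:15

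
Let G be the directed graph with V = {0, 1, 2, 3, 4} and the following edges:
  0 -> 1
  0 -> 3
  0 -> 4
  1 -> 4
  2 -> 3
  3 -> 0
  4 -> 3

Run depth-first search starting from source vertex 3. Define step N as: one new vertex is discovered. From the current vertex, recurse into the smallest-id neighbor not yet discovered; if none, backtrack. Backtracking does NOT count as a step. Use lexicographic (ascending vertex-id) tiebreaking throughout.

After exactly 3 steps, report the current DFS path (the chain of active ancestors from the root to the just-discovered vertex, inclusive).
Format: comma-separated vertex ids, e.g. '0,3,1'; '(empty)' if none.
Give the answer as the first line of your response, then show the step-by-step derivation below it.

3,0,1

step 1: discover 3; path=3; order=3
step 2: discover 0; path=3>0; order=3,0
step 3: discover 1; path=3>0>1; order=3,0,1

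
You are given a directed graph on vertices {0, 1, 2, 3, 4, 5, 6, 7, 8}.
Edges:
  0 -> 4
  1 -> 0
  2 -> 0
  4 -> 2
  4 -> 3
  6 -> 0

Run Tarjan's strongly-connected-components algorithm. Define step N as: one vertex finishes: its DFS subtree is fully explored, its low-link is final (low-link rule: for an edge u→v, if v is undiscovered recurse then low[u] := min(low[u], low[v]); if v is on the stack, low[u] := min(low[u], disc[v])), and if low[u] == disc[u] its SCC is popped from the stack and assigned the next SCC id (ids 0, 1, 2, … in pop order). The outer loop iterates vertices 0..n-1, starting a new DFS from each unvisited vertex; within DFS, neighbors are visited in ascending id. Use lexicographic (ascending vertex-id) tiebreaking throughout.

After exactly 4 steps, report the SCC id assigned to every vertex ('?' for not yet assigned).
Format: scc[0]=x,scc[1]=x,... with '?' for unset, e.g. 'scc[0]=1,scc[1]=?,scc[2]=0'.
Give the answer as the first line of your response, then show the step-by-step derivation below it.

scc[0]=1,scc[1]=?,scc[2]=1,scc[3]=0,scc[4]=1,scc[5]=?,scc[6]=?,scc[7]=?,scc[8]=?

step 1: low=(low[0]=0,low[1]=?,low[2]=0,low[3]=?,low[4]=1,low[5]=?,low[6]=?,low[7]=?,low[8]=?); scc=(scc[0]=?,scc[1]=?,scc[2]=?,scc[3]=?,scc[4]=?,scc[5]=?,scc[6]=?,scc[7]=?,scc[8]=?)
step 2: low=(low[0]=0,low[1]=?,low[2]=0,low[3]=3,low[4]=0,low[5]=?,low[6]=?,low[7]=?,low[8]=?); scc=(scc[0]=?,scc[1]=?,scc[2]=?,scc[3]=0,scc[4]=?,scc[5]=?,scc[6]=?,scc[7]=?,scc[8]=?)
step 3: low=(low[0]=0,low[1]=?,low[2]=0,low[3]=3,low[4]=0,low[5]=?,low[6]=?,low[7]=?,low[8]=?); scc=(scc[0]=?,scc[1]=?,scc[2]=?,scc[3]=0,scc[4]=?,scc[5]=?,scc[6]=?,scc[7]=?,scc[8]=?)
step 4: low=(low[0]=0,low[1]=?,low[2]=0,low[3]=3,low[4]=0,low[5]=?,low[6]=?,low[7]=?,low[8]=?); scc=(scc[0]=1,scc[1]=?,scc[2]=1,scc[3]=0,scc[4]=1,scc[5]=?,scc[6]=?,scc[7]=?,scc[8]=?)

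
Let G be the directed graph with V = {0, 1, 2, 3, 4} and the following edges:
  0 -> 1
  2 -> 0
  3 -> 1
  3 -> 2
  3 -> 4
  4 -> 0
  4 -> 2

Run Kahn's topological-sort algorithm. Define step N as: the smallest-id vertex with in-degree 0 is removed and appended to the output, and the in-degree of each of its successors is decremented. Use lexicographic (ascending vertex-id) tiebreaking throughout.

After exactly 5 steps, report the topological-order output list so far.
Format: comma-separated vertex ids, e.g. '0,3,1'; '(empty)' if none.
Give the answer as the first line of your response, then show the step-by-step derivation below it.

3,4,2,0,1

step 1: output 3; order=[3]; indeg=(2,1,1,0,0)
step 2: output 4; order=[3,4]; indeg=(1,1,0,0,0)
step 3: output 2; order=[3,4,2]; indeg=(0,1,0,0,0)
step 4: output 0; order=[3,4,2,0]; indeg=(0,0,0,0,0)
step 5: output 1; order=[3,4,2,0,1]; indeg=(0,0,0,0,0)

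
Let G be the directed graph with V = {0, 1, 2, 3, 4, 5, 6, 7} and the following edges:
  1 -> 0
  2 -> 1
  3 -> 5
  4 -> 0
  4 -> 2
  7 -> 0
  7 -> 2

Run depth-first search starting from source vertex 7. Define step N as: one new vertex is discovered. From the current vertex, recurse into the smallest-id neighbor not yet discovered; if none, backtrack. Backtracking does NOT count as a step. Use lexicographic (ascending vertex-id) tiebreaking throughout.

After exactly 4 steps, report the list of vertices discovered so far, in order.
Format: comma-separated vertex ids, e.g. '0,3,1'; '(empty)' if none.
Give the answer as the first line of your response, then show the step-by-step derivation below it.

7,0,2,1

step 1: discover 7; path=7; order=7
step 2: discover 0; path=7>0; order=7,0
step 3: discover 2; path=7>2; order=7,0,2
step 4: discover 1; path=7>2>1; order=7,0,2,1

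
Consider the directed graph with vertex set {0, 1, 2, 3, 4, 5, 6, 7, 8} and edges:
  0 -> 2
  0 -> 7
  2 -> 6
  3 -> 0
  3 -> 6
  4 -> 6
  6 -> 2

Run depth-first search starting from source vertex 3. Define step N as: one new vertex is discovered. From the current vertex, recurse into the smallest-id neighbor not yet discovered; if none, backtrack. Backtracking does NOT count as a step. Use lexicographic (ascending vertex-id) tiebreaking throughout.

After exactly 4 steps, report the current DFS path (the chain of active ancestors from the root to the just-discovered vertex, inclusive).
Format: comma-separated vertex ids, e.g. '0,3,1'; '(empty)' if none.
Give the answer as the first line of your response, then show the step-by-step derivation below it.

3,0,2,6

step 1: discover 3; path=3; order=3
step 2: discover 0; path=3>0; order=3,0
step 3: discover 2; path=3>0>2; order=3,0,2
step 4: discover 6; path=3>0>2>6; order=3,0,2,6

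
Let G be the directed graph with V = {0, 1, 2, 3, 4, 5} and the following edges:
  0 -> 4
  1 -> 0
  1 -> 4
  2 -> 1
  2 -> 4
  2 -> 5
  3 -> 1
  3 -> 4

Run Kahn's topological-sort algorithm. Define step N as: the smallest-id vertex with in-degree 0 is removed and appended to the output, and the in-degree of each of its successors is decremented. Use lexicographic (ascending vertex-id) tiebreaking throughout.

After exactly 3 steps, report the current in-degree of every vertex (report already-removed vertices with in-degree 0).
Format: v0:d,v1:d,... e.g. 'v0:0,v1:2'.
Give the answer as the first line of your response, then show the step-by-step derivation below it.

v0:0,v1:0,v2:0,v3:0,v4:1,v5:0

step 1: output 2; order=[2]; indeg=(1,1,0,0,3,0)
step 2: output 3; order=[2,3]; indeg=(1,0,0,0,2,0)
step 3: output 1; order=[2,3,1]; indeg=(0,0,0,0,1,0)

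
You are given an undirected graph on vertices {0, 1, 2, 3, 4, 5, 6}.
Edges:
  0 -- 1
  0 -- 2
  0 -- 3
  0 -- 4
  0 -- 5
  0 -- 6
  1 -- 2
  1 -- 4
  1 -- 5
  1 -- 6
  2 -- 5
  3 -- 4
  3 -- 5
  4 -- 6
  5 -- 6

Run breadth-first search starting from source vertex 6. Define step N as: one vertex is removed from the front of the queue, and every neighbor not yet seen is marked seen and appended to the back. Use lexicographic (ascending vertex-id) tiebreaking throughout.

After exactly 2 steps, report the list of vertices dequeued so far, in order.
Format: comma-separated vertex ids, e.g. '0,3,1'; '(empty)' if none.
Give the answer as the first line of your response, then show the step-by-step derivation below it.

6,0

step 1: dequeue 6; queue=[0,1,4,5]; order=6
step 2: dequeue 0; queue=[1,4,5,2,3]; order=6,0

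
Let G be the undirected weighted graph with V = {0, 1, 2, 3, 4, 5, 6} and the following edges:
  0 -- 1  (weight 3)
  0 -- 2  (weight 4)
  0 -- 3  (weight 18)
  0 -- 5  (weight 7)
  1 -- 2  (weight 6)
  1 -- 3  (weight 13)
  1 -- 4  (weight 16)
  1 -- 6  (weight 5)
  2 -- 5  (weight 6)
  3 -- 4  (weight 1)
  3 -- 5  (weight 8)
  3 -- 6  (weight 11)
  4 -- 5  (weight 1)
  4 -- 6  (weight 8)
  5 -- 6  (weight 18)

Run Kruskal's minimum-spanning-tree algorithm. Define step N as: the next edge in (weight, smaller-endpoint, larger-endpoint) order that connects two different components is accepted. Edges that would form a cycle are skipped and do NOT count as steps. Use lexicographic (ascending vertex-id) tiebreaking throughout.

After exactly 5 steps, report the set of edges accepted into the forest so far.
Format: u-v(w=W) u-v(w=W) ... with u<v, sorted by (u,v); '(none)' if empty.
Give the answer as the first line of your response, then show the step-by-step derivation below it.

0-1(w=3) 0-2(w=4) 1-6(w=5) 3-4(w=1) 4-5(w=1)

step 1: add edge 3-4 (w=1); MST = {3-4(w=1)}
step 2: add edge 4-5 (w=1); MST = {3-4(w=1) 4-5(w=1)}
step 3: add edge 0-1 (w=3); MST = {0-1(w=3) 3-4(w=1) 4-5(w=1)}
step 4: add edge 0-2 (w=4); MST = {0-1(w=3) 0-2(w=4) 3-4(w=1) 4-5(w=1)}
step 5: add edge 1-6 (w=5); MST = {0-1(w=3) 0-2(w=4) 1-6(w=5) 3-4(w=1) 4-5(w=1)}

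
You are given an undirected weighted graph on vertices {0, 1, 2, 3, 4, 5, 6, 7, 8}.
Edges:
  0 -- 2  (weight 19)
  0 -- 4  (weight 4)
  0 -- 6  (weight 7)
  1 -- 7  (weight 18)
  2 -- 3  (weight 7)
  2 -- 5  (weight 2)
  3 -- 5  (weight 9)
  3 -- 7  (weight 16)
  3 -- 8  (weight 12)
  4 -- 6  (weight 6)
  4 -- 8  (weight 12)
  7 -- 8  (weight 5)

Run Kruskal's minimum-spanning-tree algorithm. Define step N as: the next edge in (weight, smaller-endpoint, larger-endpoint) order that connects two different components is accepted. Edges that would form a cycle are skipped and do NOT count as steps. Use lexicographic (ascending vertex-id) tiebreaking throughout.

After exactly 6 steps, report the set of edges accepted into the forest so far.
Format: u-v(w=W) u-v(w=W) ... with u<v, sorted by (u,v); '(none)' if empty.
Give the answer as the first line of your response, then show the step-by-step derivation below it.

0-4(w=4) 2-3(w=7) 2-5(w=2) 3-8(w=12) 4-6(w=6) 7-8(w=5)

step 1: add edge 2-5 (w=2); MST = {2-5(w=2)}
step 2: add edge 0-4 (w=4); MST = {0-4(w=4) 2-5(w=2)}
step 3: add edge 7-8 (w=5); MST = {0-4(w=4) 2-5(w=2) 7-8(w=5)}
step 4: add edge 4-6 (w=6); MST = {0-4(w=4) 2-5(w=2) 4-6(w=6) 7-8(w=5)}
step 5: add edge 2-3 (w=7); MST = {0-4(w=4) 2-3(w=7) 2-5(w=2) 4-6(w=6) 7-8(w=5)}
step 6: add edge 3-8 (w=12); MST = {0-4(w=4) 2-3(w=7) 2-5(w=2) 3-8(w=12) 4-6(w=6) 7-8(w=5)}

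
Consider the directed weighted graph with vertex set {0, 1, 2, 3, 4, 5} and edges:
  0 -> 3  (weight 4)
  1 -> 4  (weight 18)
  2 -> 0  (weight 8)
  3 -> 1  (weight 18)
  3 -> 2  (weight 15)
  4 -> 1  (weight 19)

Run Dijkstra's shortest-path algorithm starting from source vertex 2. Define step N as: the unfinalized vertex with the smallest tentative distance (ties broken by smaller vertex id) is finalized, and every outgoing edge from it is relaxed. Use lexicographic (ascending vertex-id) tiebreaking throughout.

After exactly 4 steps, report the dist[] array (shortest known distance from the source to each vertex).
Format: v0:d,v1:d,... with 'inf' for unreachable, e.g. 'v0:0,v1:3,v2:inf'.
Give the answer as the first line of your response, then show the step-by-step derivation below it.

v0:8,v1:30,v2:0,v3:12,v4:48,v5:inf

step 1: dist = v0:8,v1:inf,v2:0,v3:inf,v4:inf,v5:inf
step 2: dist = v0:8,v1:inf,v2:0,v3:12,v4:inf,v5:inf
step 3: dist = v0:8,v1:30,v2:0,v3:12,v4:inf,v5:inf
step 4: dist = v0:8,v1:30,v2:0,v3:12,v4:48,v5:inf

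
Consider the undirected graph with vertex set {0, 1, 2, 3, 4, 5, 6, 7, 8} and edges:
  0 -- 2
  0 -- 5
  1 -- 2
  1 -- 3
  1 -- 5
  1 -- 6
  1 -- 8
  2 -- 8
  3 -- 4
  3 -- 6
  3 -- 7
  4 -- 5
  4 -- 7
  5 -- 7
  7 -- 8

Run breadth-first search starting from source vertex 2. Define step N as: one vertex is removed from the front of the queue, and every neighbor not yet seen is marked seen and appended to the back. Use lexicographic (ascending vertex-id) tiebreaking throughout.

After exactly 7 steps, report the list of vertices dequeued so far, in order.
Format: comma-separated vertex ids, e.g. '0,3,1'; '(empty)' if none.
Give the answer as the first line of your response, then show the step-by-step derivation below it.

2,0,1,8,5,3,6

step 1: dequeue 2; queue=[0,1,8]; order=2
step 2: dequeue 0; queue=[1,8,5]; order=2,0
step 3: dequeue 1; queue=[8,5,3,6]; order=2,0,1
step 4: dequeue 8; queue=[5,3,6,7]; order=2,0,1,8
step 5: dequeue 5; queue=[3,6,7,4]; order=2,0,1,8,5
step 6: dequeue 3; queue=[6,7,4]; order=2,0,1,8,5,3
step 7: dequeue 6; queue=[7,4]; order=2,0,1,8,5,3,6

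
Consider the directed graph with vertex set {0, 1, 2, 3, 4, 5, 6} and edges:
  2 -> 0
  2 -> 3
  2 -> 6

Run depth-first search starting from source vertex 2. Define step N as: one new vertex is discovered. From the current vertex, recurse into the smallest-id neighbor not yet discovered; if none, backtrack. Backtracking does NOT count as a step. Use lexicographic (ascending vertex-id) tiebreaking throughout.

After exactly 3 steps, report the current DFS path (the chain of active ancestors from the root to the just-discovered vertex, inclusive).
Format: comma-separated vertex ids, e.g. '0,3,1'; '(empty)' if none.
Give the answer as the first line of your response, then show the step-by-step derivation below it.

2,3

step 1: discover 2; path=2; order=2
step 2: discover 0; path=2>0; order=2,0
step 3: discover 3; path=2>3; order=2,0,3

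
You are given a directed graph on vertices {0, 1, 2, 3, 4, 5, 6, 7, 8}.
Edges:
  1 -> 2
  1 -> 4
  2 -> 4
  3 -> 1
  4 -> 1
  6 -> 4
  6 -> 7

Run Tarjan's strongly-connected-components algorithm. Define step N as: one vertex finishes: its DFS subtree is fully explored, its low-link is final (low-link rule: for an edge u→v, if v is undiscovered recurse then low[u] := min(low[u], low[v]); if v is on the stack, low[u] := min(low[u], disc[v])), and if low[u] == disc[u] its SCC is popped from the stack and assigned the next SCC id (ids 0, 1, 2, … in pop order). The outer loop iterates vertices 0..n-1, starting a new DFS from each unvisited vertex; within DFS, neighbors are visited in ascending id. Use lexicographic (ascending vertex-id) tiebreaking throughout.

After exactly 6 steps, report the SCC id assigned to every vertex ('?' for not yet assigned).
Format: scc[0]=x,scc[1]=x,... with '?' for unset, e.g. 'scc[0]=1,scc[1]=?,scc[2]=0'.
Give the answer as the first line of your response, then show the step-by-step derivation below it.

scc[0]=0,scc[1]=1,scc[2]=1,scc[3]=2,scc[4]=1,scc[5]=3,scc[6]=?,scc[7]=?,scc[8]=?

step 1: low=(low[0]=0,low[1]=?,low[2]=?,low[3]=?,low[4]=?,low[5]=?,low[6]=?,low[7]=?,low[8]=?); scc=(scc[0]=0,scc[1]=?,scc[2]=?,scc[3]=?,scc[4]=?,scc[5]=?,scc[6]=?,scc[7]=?,scc[8]=?)
step 2: low=(low[0]=0,low[1]=1,low[2]=2,low[3]=?,low[4]=1,low[5]=?,low[6]=?,low[7]=?,low[8]=?); scc=(scc[0]=0,scc[1]=?,scc[2]=?,scc[3]=?,scc[4]=?,scc[5]=?,scc[6]=?,scc[7]=?,scc[8]=?)
step 3: low=(low[0]=0,low[1]=1,low[2]=1,low[3]=?,low[4]=1,low[5]=?,low[6]=?,low[7]=?,low[8]=?); scc=(scc[0]=0,scc[1]=?,scc[2]=?,scc[3]=?,scc[4]=?,scc[5]=?,scc[6]=?,scc[7]=?,scc[8]=?)
step 4: low=(low[0]=0,low[1]=1,low[2]=1,low[3]=?,low[4]=1,low[5]=?,low[6]=?,low[7]=?,low[8]=?); scc=(scc[0]=0,scc[1]=1,scc[2]=1,scc[3]=?,scc[4]=1,scc[5]=?,scc[6]=?,scc[7]=?,scc[8]=?)
step 5: low=(low[0]=0,low[1]=1,low[2]=1,low[3]=4,low[4]=1,low[5]=?,low[6]=?,low[7]=?,low[8]=?); scc=(scc[0]=0,scc[1]=1,scc[2]=1,scc[3]=2,scc[4]=1,scc[5]=?,scc[6]=?,scc[7]=?,scc[8]=?)
step 6: low=(low[0]=0,low[1]=1,low[2]=1,low[3]=4,low[4]=1,low[5]=5,low[6]=?,low[7]=?,low[8]=?); scc=(scc[0]=0,scc[1]=1,scc[2]=1,scc[3]=2,scc[4]=1,scc[5]=3,scc[6]=?,scc[7]=?,scc[8]=?)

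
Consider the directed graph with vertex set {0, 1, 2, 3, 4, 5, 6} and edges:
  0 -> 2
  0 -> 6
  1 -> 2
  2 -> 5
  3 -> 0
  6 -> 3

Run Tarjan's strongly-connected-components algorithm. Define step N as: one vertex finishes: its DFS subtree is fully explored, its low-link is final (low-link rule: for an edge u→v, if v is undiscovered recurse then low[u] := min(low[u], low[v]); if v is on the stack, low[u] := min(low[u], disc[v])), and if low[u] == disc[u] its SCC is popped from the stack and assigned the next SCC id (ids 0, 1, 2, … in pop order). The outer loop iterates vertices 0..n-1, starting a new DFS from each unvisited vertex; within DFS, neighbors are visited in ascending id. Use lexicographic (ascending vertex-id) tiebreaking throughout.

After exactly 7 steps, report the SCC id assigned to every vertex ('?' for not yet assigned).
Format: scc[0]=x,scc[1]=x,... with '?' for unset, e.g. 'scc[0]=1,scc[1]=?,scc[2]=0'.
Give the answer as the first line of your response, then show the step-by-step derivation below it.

scc[0]=2,scc[1]=3,scc[2]=1,scc[3]=2,scc[4]=4,scc[5]=0,scc[6]=2

step 1: low=(low[0]=0,low[1]=?,low[2]=1,low[3]=?,low[4]=?,low[5]=2,low[6]=?); scc=(scc[0]=?,scc[1]=?,scc[2]=?,scc[3]=?,scc[4]=?,scc[5]=0,scc[6]=?)
step 2: low=(low[0]=0,low[1]=?,low[2]=1,low[3]=?,low[4]=?,low[5]=2,low[6]=?); scc=(scc[0]=?,scc[1]=?,scc[2]=1,scc[3]=?,scc[4]=?,scc[5]=0,scc[6]=?)
step 3: low=(low[0]=0,low[1]=?,low[2]=1,low[3]=0,low[4]=?,low[5]=2,low[6]=3); scc=(scc[0]=?,scc[1]=?,scc[2]=1,scc[3]=?,scc[4]=?,scc[5]=0,scc[6]=?)
step 4: low=(low[0]=0,low[1]=?,low[2]=1,low[3]=0,low[4]=?,low[5]=2,low[6]=0); scc=(scc[0]=?,scc[1]=?,scc[2]=1,scc[3]=?,scc[4]=?,scc[5]=0,scc[6]=?)
step 5: low=(low[0]=0,low[1]=?,low[2]=1,low[3]=0,low[4]=?,low[5]=2,low[6]=0); scc=(scc[0]=2,scc[1]=?,scc[2]=1,scc[3]=2,scc[4]=?,scc[5]=0,scc[6]=2)
step 6: low=(low[0]=0,low[1]=5,low[2]=1,low[3]=0,low[4]=?,low[5]=2,low[6]=0); scc=(scc[0]=2,scc[1]=3,scc[2]=1,scc[3]=2,scc[4]=?,scc[5]=0,scc[6]=2)
step 7: low=(low[0]=0,low[1]=5,low[2]=1,low[3]=0,low[4]=6,low[5]=2,low[6]=0); scc=(scc[0]=2,scc[1]=3,scc[2]=1,scc[3]=2,scc[4]=4,scc[5]=0,scc[6]=2)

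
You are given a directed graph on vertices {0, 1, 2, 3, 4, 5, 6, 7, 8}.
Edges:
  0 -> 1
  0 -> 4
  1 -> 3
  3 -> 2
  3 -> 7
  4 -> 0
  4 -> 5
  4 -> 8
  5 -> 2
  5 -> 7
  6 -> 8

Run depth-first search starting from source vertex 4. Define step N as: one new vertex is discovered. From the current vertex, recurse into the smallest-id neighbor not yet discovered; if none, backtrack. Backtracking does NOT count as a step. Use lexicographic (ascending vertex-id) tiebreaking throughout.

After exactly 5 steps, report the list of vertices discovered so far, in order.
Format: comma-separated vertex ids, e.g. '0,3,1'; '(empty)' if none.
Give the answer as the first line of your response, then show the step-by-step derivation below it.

4,0,1,3,2

step 1: discover 4; path=4; order=4
step 2: discover 0; path=4>0; order=4,0
step 3: discover 1; path=4>0>1; order=4,0,1
step 4: discover 3; path=4>0>1>3; order=4,0,1,3
step 5: discover 2; path=4>0>1>3>2; order=4,0,1,3,2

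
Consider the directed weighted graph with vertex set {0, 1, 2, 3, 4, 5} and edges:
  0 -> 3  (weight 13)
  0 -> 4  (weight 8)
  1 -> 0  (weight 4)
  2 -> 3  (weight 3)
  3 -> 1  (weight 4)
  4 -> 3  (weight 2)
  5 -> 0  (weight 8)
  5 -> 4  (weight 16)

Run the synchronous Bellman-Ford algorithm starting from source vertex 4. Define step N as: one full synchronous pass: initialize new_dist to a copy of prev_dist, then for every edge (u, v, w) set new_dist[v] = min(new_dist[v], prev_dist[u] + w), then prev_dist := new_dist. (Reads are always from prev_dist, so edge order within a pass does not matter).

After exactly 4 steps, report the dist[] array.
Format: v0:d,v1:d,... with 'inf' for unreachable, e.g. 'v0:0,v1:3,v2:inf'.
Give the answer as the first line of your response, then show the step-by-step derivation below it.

v0:10,v1:6,v2:inf,v3:2,v4:0,v5:inf

step 1: dist = v0:inf,v1:inf,v2:inf,v3:2,v4:0,v5:inf
step 2: dist = v0:inf,v1:6,v2:inf,v3:2,v4:0,v5:inf
step 3: dist = v0:10,v1:6,v2:inf,v3:2,v4:0,v5:inf
step 4: dist = v0:10,v1:6,v2:inf,v3:2,v4:0,v5:inf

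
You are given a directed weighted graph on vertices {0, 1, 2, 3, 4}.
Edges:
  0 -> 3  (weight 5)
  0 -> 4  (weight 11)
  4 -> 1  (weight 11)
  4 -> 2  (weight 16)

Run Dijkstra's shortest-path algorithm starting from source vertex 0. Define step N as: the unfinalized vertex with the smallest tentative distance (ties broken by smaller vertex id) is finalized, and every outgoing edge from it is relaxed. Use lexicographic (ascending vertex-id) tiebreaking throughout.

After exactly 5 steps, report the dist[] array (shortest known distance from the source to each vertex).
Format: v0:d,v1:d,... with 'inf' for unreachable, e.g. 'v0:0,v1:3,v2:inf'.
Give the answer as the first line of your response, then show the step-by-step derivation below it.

v0:0,v1:22,v2:27,v3:5,v4:11

step 1: dist = v0:0,v1:inf,v2:inf,v3:5,v4:11
step 2: dist = v0:0,v1:inf,v2:inf,v3:5,v4:11
step 3: dist = v0:0,v1:22,v2:27,v3:5,v4:11
step 4: dist = v0:0,v1:22,v2:27,v3:5,v4:11
step 5: dist = v0:0,v1:22,v2:27,v3:5,v4:11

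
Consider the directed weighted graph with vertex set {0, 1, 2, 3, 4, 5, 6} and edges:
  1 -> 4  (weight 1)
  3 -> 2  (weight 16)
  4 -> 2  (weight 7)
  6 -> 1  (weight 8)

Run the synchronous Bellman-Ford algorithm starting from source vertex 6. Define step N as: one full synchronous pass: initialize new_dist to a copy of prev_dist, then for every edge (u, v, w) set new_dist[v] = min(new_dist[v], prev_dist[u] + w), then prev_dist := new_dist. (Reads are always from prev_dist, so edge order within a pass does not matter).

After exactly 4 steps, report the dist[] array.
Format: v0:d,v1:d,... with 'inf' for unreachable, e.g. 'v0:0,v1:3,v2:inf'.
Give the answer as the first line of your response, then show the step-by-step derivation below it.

v0:inf,v1:8,v2:16,v3:inf,v4:9,v5:inf,v6:0

step 1: dist = v0:inf,v1:8,v2:inf,v3:inf,v4:inf,v5:inf,v6:0
step 2: dist = v0:inf,v1:8,v2:inf,v3:inf,v4:9,v5:inf,v6:0
step 3: dist = v0:inf,v1:8,v2:16,v3:inf,v4:9,v5:inf,v6:0
step 4: dist = v0:inf,v1:8,v2:16,v3:inf,v4:9,v5:inf,v6:0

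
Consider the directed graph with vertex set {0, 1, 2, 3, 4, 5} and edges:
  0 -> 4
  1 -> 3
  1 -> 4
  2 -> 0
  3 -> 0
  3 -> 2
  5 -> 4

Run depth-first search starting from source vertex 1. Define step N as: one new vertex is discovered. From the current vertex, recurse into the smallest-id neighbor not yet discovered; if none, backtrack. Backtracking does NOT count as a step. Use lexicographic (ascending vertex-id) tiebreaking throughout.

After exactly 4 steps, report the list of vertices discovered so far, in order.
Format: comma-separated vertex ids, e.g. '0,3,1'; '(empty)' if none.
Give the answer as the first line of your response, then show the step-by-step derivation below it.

1,3,0,4

step 1: discover 1; path=1; order=1
step 2: discover 3; path=1>3; order=1,3
step 3: discover 0; path=1>3>0; order=1,3,0
step 4: discover 4; path=1>3>0>4; order=1,3,0,4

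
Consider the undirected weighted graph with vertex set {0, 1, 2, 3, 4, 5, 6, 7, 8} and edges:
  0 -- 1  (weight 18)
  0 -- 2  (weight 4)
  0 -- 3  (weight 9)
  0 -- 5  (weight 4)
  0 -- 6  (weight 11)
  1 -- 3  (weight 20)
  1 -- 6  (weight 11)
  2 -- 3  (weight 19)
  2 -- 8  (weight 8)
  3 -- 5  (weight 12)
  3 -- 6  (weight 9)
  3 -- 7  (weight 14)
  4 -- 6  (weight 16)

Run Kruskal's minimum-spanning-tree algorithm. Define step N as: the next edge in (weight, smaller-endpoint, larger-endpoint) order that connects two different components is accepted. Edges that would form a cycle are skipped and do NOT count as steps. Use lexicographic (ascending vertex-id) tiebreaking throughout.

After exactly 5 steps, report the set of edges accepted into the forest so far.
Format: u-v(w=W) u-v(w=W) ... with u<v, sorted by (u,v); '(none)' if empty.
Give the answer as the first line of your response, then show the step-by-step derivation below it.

0-2(w=4) 0-3(w=9) 0-5(w=4) 2-8(w=8) 3-6(w=9)

step 1: add edge 0-2 (w=4); MST = {0-2(w=4)}
step 2: add edge 0-5 (w=4); MST = {0-2(w=4) 0-5(w=4)}
step 3: add edge 2-8 (w=8); MST = {0-2(w=4) 0-5(w=4) 2-8(w=8)}
step 4: add edge 0-3 (w=9); MST = {0-2(w=4) 0-3(w=9) 0-5(w=4) 2-8(w=8)}
step 5: add edge 3-6 (w=9); MST = {0-2(w=4) 0-3(w=9) 0-5(w=4) 2-8(w=8) 3-6(w=9)}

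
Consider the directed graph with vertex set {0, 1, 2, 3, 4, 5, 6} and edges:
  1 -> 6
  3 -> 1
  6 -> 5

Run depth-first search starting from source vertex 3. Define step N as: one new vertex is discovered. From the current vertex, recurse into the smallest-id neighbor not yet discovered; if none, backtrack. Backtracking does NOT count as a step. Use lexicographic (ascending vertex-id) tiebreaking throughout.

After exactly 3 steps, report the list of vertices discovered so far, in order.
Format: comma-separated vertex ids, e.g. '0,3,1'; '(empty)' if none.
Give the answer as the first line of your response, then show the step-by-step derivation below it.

3,1,6

step 1: discover 3; path=3; order=3
step 2: discover 1; path=3>1; order=3,1
step 3: discover 6; path=3>1>6; order=3,1,6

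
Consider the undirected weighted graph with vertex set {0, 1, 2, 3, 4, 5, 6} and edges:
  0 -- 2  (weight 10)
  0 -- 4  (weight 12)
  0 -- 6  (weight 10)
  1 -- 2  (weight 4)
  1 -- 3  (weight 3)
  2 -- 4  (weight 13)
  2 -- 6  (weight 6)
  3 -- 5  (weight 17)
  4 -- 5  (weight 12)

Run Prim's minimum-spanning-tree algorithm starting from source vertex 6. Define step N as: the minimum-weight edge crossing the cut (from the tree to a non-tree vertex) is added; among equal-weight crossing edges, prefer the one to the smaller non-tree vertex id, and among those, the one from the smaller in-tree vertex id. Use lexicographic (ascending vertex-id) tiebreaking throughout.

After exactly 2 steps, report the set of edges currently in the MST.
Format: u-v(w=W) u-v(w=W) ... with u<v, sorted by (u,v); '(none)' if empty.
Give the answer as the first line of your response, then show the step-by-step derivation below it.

1-2(w=4) 2-6(w=6)

step 1: add edge 2-6 (w=6); MST = {2-6(w=6)}
step 2: add edge 1-2 (w=4); MST = {1-2(w=4) 2-6(w=6)}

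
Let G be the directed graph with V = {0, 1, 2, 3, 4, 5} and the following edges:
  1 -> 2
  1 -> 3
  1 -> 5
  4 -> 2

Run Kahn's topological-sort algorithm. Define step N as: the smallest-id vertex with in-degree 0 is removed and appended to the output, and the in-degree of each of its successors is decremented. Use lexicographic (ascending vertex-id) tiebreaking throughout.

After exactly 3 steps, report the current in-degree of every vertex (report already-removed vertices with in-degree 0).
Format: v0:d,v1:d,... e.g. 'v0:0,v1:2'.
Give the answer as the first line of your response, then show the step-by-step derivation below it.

v0:0,v1:0,v2:1,v3:0,v4:0,v5:0

step 1: output 0; order=[0]; indeg=(0,0,2,1,0,1)
step 2: output 1; order=[0,1]; indeg=(0,0,1,0,0,0)
step 3: output 3; order=[0,1,3]; indeg=(0,0,1,0,0,0)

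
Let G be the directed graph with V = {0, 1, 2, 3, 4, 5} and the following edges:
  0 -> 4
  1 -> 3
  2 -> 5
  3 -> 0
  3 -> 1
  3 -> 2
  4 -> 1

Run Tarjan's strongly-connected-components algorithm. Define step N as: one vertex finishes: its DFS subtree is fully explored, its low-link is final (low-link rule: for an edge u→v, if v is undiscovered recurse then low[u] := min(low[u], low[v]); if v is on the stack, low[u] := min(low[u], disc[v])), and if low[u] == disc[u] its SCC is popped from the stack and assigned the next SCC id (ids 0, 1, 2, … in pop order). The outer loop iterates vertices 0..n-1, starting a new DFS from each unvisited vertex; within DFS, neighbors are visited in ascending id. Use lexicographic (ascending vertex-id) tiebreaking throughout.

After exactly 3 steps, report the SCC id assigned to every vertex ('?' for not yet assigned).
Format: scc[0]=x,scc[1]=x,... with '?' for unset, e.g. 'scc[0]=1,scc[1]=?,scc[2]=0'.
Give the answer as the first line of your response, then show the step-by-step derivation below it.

scc[0]=?,scc[1]=?,scc[2]=1,scc[3]=?,scc[4]=?,scc[5]=0

step 1: low=(low[0]=0,low[1]=2,low[2]=4,low[3]=0,low[4]=1,low[5]=5); scc=(scc[0]=?,scc[1]=?,scc[2]=?,scc[3]=?,scc[4]=?,scc[5]=0)
step 2: low=(low[0]=0,low[1]=2,low[2]=4,low[3]=0,low[4]=1,low[5]=5); scc=(scc[0]=?,scc[1]=?,scc[2]=1,scc[3]=?,scc[4]=?,scc[5]=0)
step 3: low=(low[0]=0,low[1]=2,low[2]=4,low[3]=0,low[4]=1,low[5]=5); scc=(scc[0]=?,scc[1]=?,scc[2]=1,scc[3]=?,scc[4]=?,scc[5]=0)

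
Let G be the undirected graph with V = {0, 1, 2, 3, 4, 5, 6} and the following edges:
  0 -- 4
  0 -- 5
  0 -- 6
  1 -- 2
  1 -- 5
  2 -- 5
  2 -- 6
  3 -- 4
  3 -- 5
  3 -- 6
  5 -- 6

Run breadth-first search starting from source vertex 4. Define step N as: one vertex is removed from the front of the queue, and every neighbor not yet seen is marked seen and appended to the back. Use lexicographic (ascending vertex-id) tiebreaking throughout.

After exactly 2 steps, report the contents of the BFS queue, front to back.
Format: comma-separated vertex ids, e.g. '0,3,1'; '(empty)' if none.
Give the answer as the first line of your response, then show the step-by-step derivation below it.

3,5,6

step 1: dequeue 4; queue=[0,3]; order=4
step 2: dequeue 0; queue=[3,5,6]; order=4,0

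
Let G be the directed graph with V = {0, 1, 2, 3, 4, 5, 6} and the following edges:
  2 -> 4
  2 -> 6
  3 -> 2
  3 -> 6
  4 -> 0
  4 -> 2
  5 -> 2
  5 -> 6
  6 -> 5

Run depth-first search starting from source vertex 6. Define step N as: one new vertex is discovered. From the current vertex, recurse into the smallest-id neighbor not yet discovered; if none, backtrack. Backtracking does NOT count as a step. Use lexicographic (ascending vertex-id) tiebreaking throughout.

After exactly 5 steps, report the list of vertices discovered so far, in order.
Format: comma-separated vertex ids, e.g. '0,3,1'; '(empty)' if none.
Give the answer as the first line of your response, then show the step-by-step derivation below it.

6,5,2,4,0

step 1: discover 6; path=6; order=6
step 2: discover 5; path=6>5; order=6,5
step 3: discover 2; path=6>5>2; order=6,5,2
step 4: discover 4; path=6>5>2>4; order=6,5,2,4
step 5: discover 0; path=6>5>2>4>0; order=6,5,2,4,0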